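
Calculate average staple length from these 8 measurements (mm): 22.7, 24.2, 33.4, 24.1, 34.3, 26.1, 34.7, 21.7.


Formula: Mean = sum of lengths / count
Sum = 22.7 + 24.2 + 33.4 + 24.1 + 34.3 + 26.1 + 34.7 + 21.7
Sum = 221.2 mm
Mean = 221.2 / 8 = 27.65 mm

27.65 mm


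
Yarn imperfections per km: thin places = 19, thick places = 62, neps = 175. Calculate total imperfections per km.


Formula: Total = thin places + thick places + neps
Total = 19 + 62 + 175
Total = 256 imperfections/km

256 imperfections/km


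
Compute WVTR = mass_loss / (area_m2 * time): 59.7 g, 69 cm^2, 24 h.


Formula: WVTR = mass_loss / (area * time)
Step 1: Convert area: 69 cm^2 = 0.0069 m^2
Step 2: WVTR = 59.7 g / (0.0069 m^2 * 24 h)
Step 3: WVTR = 59.7 / 0.1656 = 360.5 g/m^2/h

360.5 g/m^2/h


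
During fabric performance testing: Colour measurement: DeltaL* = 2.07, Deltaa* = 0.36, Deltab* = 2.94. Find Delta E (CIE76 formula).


Formula: Delta E = sqrt(dL*^2 + da*^2 + db*^2)
Step 1: dL*^2 = 2.07^2 = 4.2849
Step 2: da*^2 = 0.36^2 = 0.1296
Step 3: db*^2 = 2.94^2 = 8.6436
Step 4: Sum = 4.2849 + 0.1296 + 8.6436 = 13.0581
Step 5: Delta E = sqrt(13.0581) = 3.61

3.61 Delta E


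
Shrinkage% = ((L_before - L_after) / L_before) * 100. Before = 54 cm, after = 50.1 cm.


Formula: Shrinkage% = ((L_before - L_after) / L_before) * 100
Step 1: Shrinkage = 54 - 50.1 = 3.9 cm
Step 2: Shrinkage% = (3.9 / 54) * 100
Step 3: Shrinkage% = 0.072222 * 100 = 7.2222% ≈ 7.2%

7.2%


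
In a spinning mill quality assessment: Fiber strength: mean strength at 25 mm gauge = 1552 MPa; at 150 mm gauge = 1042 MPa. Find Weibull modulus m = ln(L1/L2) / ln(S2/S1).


Formula: m = ln(L1/L2) / ln(S2/S1)
Step 1: ln(L1/L2) = ln(25/150) = -1.79176
Step 2: S2/S1 = 1042/1552 = 0.67139
Step 3: ln(S2/S1) = ln(0.67139) = -0.39841
Step 4: m = -1.79176 / -0.39841 = 4.50

4.50 (Weibull m)


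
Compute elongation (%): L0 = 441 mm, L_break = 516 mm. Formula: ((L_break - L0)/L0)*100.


Formula: Elongation (%) = ((L_break - L0) / L0) * 100
Step 1: Extension = 516 - 441 = 75 mm
Step 2: Elongation = (75 / 441) * 100
Step 3: Elongation = 0.170068 * 100 = 17.0068% ≈ 17.0%

17.0%


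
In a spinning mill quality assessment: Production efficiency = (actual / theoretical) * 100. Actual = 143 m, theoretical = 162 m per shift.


Formula: Efficiency% = (Actual output / Theoretical output) * 100
Efficiency% = (143 / 162) * 100
Efficiency% = 0.882716 * 100 = 88.2716% ≈ 88.3%

88.3%


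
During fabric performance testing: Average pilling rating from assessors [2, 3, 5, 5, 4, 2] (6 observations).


Formula: Mean = sum / count
Sum = 2 + 3 + 5 + 5 + 4 + 2 = 21
Mean = 21 / 6 = 3.5

3.5


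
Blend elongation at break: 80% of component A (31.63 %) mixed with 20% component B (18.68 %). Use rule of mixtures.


Formula: Blend property = (fraction_A * property_A) + (fraction_B * property_B)
Step 1: Contribution A = 80/100 * 31.63 % = 25.304 %
Step 2: Contribution B = 20/100 * 18.68 % = 3.736 %
Step 3: Blend elongation at break = 25.304 + 3.736 = 29.04 %

29.04 %


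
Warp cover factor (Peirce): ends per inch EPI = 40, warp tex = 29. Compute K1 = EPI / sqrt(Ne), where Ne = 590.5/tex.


Formula: K1 = EPI / sqrt(Ne), with Ne = 590.5 / tex_warp
Step 1: Ne = 590.5 / 29 = 20.362
Step 2: sqrt(Ne) = sqrt(20.362) = 4.5124
Step 3: K1 = 40 / 4.5124 = 8.9

8.9


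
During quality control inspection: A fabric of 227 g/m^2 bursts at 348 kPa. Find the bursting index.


Formula: Bursting Index = Bursting Strength / Fabric GSM
BI = 348 kPa / 227 g/m^2
BI = 1.533 kPa/(g/m^2)

1.533 kPa/(g/m^2)


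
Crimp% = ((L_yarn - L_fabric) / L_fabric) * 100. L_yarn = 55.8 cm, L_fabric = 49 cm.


Formula: Crimp% = ((L_yarn - L_fabric) / L_fabric) * 100
Step 1: Extension = 55.8 - 49 = 6.8 cm
Step 2: Crimp% = (6.8 / 49) * 100
Step 3: Crimp% = 0.138776 * 100 = 13.8776% ≈ 13.9%

13.9%


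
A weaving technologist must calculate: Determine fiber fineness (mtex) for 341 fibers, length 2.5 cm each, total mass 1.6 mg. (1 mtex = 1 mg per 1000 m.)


Formula: fineness (mtex) = mass (mg) / total length (km) = (mass_mg / total_length_m) * 1000
Step 1: Convert fiber length: 2.5 cm = 0.025 m
Step 2: Total fiber length = 341 * 0.025 = 8.525 m
Step 3: Linear density = 1.6 mg / 8.525 m = 0.1877 mg/m
Step 4: fineness = 0.1877 * 1000 = 187.7 mtex

187.7 mtex


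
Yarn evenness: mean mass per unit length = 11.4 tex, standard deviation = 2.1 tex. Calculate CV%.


Formula: CV% = (standard deviation / mean) * 100
Step 1: Ratio = 2.1 / 11.4 = 0.184211
Step 2: CV% = 0.184211 * 100 = 18.4211% ≈ 18.4%

18.4%


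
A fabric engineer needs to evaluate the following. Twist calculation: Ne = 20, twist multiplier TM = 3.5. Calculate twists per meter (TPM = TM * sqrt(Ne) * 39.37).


Formula: TPM = TM * sqrt(Ne) * 39.37
Step 1: sqrt(Ne) = sqrt(20) = 4.4721
Step 2: TM * sqrt(Ne) = 3.5 * 4.4721 = 15.6524
Step 3: TPM = 15.6524 * 39.37 = 616 twists/m

616 twists/m


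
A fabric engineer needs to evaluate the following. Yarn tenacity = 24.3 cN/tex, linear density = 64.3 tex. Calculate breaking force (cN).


Formula: Breaking force = Tenacity * Linear density
F = 24.3 cN/tex * 64.3 tex
F = 1562.49 cN

1562.49 cN


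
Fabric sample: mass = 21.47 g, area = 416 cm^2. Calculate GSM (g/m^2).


Formula: GSM = mass_g / area_m2
Step 1: Convert area: 416 cm^2 = 416 / 10000 = 0.0416 m^2
Step 2: GSM = 21.47 g / 0.0416 m^2 = 516.1 g/m^2

516.1 g/m^2


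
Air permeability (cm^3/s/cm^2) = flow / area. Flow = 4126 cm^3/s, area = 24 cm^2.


Formula: Air Permeability = Airflow / Test Area
AP = 4126 cm^3/s / 24 cm^2
AP = 171.9 cm^3/s/cm^2

171.9 cm^3/s/cm^2


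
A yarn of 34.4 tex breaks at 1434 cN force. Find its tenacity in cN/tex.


Formula: Tenacity = Breaking force / Linear density
Tenacity = 1434 cN / 34.4 tex
Tenacity = 41.69 cN/tex

41.69 cN/tex


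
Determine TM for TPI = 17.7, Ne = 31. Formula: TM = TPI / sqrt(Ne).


Formula: TM = TPI / sqrt(Ne)
Step 1: sqrt(Ne) = sqrt(31) = 5.5678
Step 2: TM = 17.7 / 5.5678 = 3.18

3.18 TM


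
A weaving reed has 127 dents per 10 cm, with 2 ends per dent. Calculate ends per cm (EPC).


Formula: EPC = (dents per 10 cm * ends per dent) / 10
Step 1: Total ends per 10 cm = 127 * 2 = 254
Step 2: EPC = 254 / 10 = 25.4 ends/cm

25.4 ends/cm


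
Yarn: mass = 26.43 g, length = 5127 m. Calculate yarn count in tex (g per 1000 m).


Formula: Tex = (mass_g / length_m) * 1000
Substituting: Tex = (26.43 / 5127) * 1000
Intermediate: 26.43 / 5127 = 0.00515506 g/m
Tex = 0.00515506 * 1000 = 5.16 tex

5.16 tex


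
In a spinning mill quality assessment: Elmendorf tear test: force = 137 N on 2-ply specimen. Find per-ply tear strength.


Formula: Per-ply strength = Total force / Number of plies
Per-ply = 137 N / 2
Per-ply = 68.5 N

68.5 N


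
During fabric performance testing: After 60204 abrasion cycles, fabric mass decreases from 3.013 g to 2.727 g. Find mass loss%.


Formula: Mass loss% = ((m_before - m_after) / m_before) * 100
Step 1: Mass loss = 3.013 - 2.727 = 0.286 g
Step 2: Ratio = 0.286 / 3.013 = 0.094922
Step 3: Mass loss% = 0.094922 * 100 = 9.4922% ≈ 9.49%

9.49%


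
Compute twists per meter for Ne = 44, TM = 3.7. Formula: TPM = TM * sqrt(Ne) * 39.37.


Formula: TPM = TM * sqrt(Ne) * 39.37
Step 1: sqrt(Ne) = sqrt(44) = 6.6332
Step 2: TM * sqrt(Ne) = 3.7 * 6.6332 = 24.5428
Step 3: TPM = 24.5428 * 39.37 = 966 twists/m

966 twists/m


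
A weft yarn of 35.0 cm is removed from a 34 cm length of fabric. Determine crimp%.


Formula: Crimp% = ((L_yarn - L_fabric) / L_fabric) * 100
Step 1: Extension = 35.0 - 34 = 1.0 cm
Step 2: Crimp% = (1.0 / 34) * 100
Step 3: Crimp% = 0.029412 * 100 = 2.9412% ≈ 2.9%

2.9%


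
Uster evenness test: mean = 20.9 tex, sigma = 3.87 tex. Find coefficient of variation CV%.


Formula: CV% = (standard deviation / mean) * 100
Step 1: Ratio = 3.87 / 20.9 = 0.185167
Step 2: CV% = 0.185167 * 100 = 18.5167% ≈ 18.5%

18.5%


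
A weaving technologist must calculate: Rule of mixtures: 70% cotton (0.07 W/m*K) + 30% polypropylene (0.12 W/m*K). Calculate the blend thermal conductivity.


Formula: Blend property = (fraction_A * property_A) + (fraction_B * property_B)
Step 1: Contribution A = 70/100 * 0.07 W/m*K = 0.049 W/m*K
Step 2: Contribution B = 30/100 * 0.12 W/m*K = 0.036 W/m*K
Step 3: Blend thermal conductivity = 0.049 + 0.036 = 0.085 W/m*K

0.085 W/m*K


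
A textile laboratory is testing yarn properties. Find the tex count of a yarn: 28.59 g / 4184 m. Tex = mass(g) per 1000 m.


Formula: Tex = (mass_g / length_m) * 1000
Substituting: Tex = (28.59 / 4184) * 1000
Intermediate: 28.59 / 4184 = 0.00683317 g/m
Tex = 0.00683317 * 1000 = 6.83 tex

6.83 tex


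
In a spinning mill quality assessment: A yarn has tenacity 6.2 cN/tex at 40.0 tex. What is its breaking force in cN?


Formula: Breaking force = Tenacity * Linear density
F = 6.2 cN/tex * 40.0 tex
F = 248.00 cN

248.00 cN


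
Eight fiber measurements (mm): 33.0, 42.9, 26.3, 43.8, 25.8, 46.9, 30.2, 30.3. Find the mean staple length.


Formula: Mean = sum of lengths / count
Sum = 33.0 + 42.9 + 26.3 + 43.8 + 25.8 + 46.9 + 30.2 + 30.3
Sum = 279.2 mm
Mean = 279.2 / 8 = 34.90 mm

34.90 mm


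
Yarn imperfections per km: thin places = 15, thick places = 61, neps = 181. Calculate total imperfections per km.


Formula: Total = thin places + thick places + neps
Total = 15 + 61 + 181
Total = 257 imperfections/km

257 imperfections/km


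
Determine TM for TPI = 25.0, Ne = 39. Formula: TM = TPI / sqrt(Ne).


Formula: TM = TPI / sqrt(Ne)
Step 1: sqrt(Ne) = sqrt(39) = 6.245
Step 2: TM = 25.0 / 6.245 = 4.00

4.00 TM


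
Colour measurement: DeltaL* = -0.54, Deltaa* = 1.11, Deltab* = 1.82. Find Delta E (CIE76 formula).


Formula: Delta E = sqrt(dL*^2 + da*^2 + db*^2)
Step 1: dL*^2 = (-0.54)^2 = 0.2916
Step 2: da*^2 = 1.11^2 = 1.2321
Step 3: db*^2 = 1.82^2 = 3.3124
Step 4: Sum = 0.2916 + 1.2321 + 3.3124 = 4.8361
Step 5: Delta E = sqrt(4.8361) = 2.2

2.2 Delta E


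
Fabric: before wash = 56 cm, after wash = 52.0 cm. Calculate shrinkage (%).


Formula: Shrinkage% = ((L_before - L_after) / L_before) * 100
Step 1: Shrinkage = 56 - 52.0 = 4.0 cm
Step 2: Shrinkage% = (4.0 / 56) * 100
Step 3: Shrinkage% = 0.071429 * 100 = 7.1429% ≈ 7.1%

7.1%


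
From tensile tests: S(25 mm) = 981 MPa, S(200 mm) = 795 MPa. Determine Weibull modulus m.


Formula: m = ln(L1/L2) / ln(S2/S1)
Step 1: ln(L1/L2) = ln(25/200) = -2.07944
Step 2: S2/S1 = 795/981 = 0.8104
Step 3: ln(S2/S1) = ln(0.8104) = -0.21023
Step 4: m = -2.07944 / -0.21023 = 9.89

9.89 (Weibull m)


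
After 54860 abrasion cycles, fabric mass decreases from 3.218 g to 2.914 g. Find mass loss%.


Formula: Mass loss% = ((m_before - m_after) / m_before) * 100
Step 1: Mass loss = 3.218 - 2.914 = 0.304 g
Step 2: Ratio = 0.304 / 3.218 = 0.0944686
Step 3: Mass loss% = 0.0944686 * 100 = 9.44686% ≈ 9.45%

9.45%


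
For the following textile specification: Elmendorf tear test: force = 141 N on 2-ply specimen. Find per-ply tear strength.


Formula: Per-ply strength = Total force / Number of plies
Per-ply = 141 N / 2
Per-ply = 70.5 N

70.5 N


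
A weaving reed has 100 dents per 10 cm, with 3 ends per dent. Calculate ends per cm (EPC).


Formula: EPC = (dents per 10 cm * ends per dent) / 10
Step 1: Total ends per 10 cm = 100 * 3 = 300
Step 2: EPC = 300 / 10 = 30.0 ends/cm

30.0 ends/cm


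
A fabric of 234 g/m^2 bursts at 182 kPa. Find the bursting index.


Formula: Bursting Index = Bursting Strength / Fabric GSM
BI = 182 kPa / 234 g/m^2
BI = 0.778 kPa/(g/m^2)

0.778 kPa/(g/m^2)


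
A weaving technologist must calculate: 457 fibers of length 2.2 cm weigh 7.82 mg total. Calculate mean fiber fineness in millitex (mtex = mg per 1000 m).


Formula: fineness (mtex) = mass (mg) / total length (km) = (mass_mg / total_length_m) * 1000
Step 1: Convert fiber length: 2.2 cm = 0.022 m
Step 2: Total fiber length = 457 * 0.022 = 10.054 m
Step 3: Linear density = 7.82 mg / 10.054 m = 0.7778 mg/m
Step 4: fineness = 0.7778 * 1000 = 777.8 mtex

777.8 mtex


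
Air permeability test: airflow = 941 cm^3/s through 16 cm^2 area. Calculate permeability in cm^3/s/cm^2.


Formula: Air Permeability = Airflow / Test Area
AP = 941 cm^3/s / 16 cm^2
AP = 58.8 cm^3/s/cm^2

58.8 cm^3/s/cm^2


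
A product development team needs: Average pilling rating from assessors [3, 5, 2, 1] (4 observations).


Formula: Mean = sum / count
Sum = 3 + 5 + 2 + 1 = 11
Mean = 11 / 4 = 2.8

2.8


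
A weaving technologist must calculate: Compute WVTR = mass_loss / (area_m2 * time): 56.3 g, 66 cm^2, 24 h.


Formula: WVTR = mass_loss / (area * time)
Step 1: Convert area: 66 cm^2 = 0.0066 m^2
Step 2: WVTR = 56.3 g / (0.0066 m^2 * 24 h)
Step 3: WVTR = 56.3 / 0.1584 = 355.4 g/m^2/h

355.4 g/m^2/h


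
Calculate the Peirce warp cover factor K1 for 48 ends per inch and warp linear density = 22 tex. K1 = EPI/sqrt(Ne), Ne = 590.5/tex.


Formula: K1 = EPI / sqrt(Ne), with Ne = 590.5 / tex_warp
Step 1: Ne = 590.5 / 22 = 26.841
Step 2: sqrt(Ne) = sqrt(26.841) = 5.1808
Step 3: K1 = 48 / 5.1808 = 9.3

9.3


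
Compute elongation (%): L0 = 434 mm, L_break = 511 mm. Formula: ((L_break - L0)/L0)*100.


Formula: Elongation (%) = ((L_break - L0) / L0) * 100
Step 1: Extension = 511 - 434 = 77 mm
Step 2: Elongation = (77 / 434) * 100
Step 3: Elongation = 0.177419 * 100 = 17.7419% ≈ 17.7%

17.7%


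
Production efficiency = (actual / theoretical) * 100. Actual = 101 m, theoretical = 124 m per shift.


Formula: Efficiency% = (Actual output / Theoretical output) * 100
Efficiency% = (101 / 124) * 100
Efficiency% = 0.814516 * 100 = 81.4516% ≈ 81.5%

81.5%


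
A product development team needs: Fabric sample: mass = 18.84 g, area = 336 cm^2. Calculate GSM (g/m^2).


Formula: GSM = mass_g / area_m2
Step 1: Convert area: 336 cm^2 = 336 / 10000 = 0.0336 m^2
Step 2: GSM = 18.84 g / 0.0336 m^2 = 560.7 g/m^2

560.7 g/m^2


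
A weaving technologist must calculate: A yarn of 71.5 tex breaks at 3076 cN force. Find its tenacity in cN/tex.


Formula: Tenacity = Breaking force / Linear density
Tenacity = 3076 cN / 71.5 tex
Tenacity = 43.02 cN/tex

43.02 cN/tex


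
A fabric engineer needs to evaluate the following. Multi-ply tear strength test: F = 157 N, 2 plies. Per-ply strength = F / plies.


Formula: Per-ply strength = Total force / Number of plies
Per-ply = 157 N / 2
Per-ply = 78.5 N

78.5 N


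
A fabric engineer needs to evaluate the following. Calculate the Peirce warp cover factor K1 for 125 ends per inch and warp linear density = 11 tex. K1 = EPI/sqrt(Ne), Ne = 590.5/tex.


Formula: K1 = EPI / sqrt(Ne), with Ne = 590.5 / tex_warp
Step 1: Ne = 590.5 / 11 = 53.682
Step 2: sqrt(Ne) = sqrt(53.682) = 7.3268
Step 3: K1 = 125 / 7.3268 = 17.1

17.1


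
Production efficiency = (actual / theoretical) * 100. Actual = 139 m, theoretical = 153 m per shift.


Formula: Efficiency% = (Actual output / Theoretical output) * 100
Efficiency% = (139 / 153) * 100
Efficiency% = 0.908497 * 100 = 90.8497% ≈ 90.8%

90.8%


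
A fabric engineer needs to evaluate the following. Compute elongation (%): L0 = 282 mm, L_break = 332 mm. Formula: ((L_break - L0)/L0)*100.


Formula: Elongation (%) = ((L_break - L0) / L0) * 100
Step 1: Extension = 332 - 282 = 50 mm
Step 2: Elongation = (50 / 282) * 100
Step 3: Elongation = 0.177305 * 100 = 17.7305% ≈ 17.7%

17.7%


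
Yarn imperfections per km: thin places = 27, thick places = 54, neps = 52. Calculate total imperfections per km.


Formula: Total = thin places + thick places + neps
Total = 27 + 54 + 52
Total = 133 imperfections/km

133 imperfections/km


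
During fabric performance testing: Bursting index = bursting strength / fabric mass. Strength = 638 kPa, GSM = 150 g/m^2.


Formula: Bursting Index = Bursting Strength / Fabric GSM
BI = 638 kPa / 150 g/m^2
BI = 4.253 kPa/(g/m^2)

4.253 kPa/(g/m^2)


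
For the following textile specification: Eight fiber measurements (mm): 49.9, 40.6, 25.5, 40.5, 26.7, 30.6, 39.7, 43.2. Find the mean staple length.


Formula: Mean = sum of lengths / count
Sum = 49.9 + 40.6 + 25.5 + 40.5 + 26.7 + 30.6 + 39.7 + 43.2
Sum = 296.7 mm
Mean = 296.7 / 8 = 37.09 mm

37.09 mm


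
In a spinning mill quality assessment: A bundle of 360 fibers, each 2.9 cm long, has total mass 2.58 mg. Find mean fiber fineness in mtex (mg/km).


Formula: fineness (mtex) = mass (mg) / total length (km) = (mass_mg / total_length_m) * 1000
Step 1: Convert fiber length: 2.9 cm = 0.029 m
Step 2: Total fiber length = 360 * 0.029 = 10.44 m
Step 3: Linear density = 2.58 mg / 10.44 m = 0.2471 mg/m
Step 4: fineness = 0.2471 * 1000 = 247.1 mtex

247.1 mtex


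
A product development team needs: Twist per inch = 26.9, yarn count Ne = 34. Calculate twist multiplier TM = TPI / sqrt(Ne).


Formula: TM = TPI / sqrt(Ne)
Step 1: sqrt(Ne) = sqrt(34) = 5.831
Step 2: TM = 26.9 / 5.831 = 4.61

4.61 TM


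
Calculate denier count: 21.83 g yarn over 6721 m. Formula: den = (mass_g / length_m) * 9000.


Formula: den = (mass_g / length_m) * 9000
Substituting: den = (21.83 / 6721) * 9000
Intermediate: 21.83 / 6721 = 0.00324803 g/m
den = 0.00324803 * 9000 = 29.2 denier

29.2 denier


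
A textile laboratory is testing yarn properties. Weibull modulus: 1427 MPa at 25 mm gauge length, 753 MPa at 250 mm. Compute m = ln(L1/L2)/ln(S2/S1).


Formula: m = ln(L1/L2) / ln(S2/S1)
Step 1: ln(L1/L2) = ln(25/250) = -2.30259
Step 2: S2/S1 = 753/1427 = 0.52768
Step 3: ln(S2/S1) = ln(0.52768) = -0.63927
Step 4: m = -2.30259 / -0.63927 = 3.60

3.60 (Weibull m)


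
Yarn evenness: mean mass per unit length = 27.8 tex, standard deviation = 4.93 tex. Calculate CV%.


Formula: CV% = (standard deviation / mean) * 100
Step 1: Ratio = 4.93 / 27.8 = 0.177338
Step 2: CV% = 0.177338 * 100 = 17.7338% ≈ 17.7%

17.7%


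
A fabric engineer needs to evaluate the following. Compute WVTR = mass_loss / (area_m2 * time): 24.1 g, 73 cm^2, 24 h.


Formula: WVTR = mass_loss / (area * time)
Step 1: Convert area: 73 cm^2 = 0.0073 m^2
Step 2: WVTR = 24.1 g / (0.0073 m^2 * 24 h)
Step 3: WVTR = 24.1 / 0.1752 = 137.6 g/m^2/h

137.6 g/m^2/h


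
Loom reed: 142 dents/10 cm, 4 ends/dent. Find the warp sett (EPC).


Formula: EPC = (dents per 10 cm * ends per dent) / 10
Step 1: Total ends per 10 cm = 142 * 4 = 568
Step 2: EPC = 568 / 10 = 56.8 ends/cm

56.8 ends/cm


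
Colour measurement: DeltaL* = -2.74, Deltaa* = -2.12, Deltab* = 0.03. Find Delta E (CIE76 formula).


Formula: Delta E = sqrt(dL*^2 + da*^2 + db*^2)
Step 1: dL*^2 = (-2.74)^2 = 7.5076
Step 2: da*^2 = (-2.12)^2 = 4.4944
Step 3: db*^2 = 0.03^2 = 0.0009
Step 4: Sum = 7.5076 + 4.4944 + 0.0009 = 12.0029
Step 5: Delta E = sqrt(12.0029) = 3.46

3.46 Delta E


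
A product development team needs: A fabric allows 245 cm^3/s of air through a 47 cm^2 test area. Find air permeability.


Formula: Air Permeability = Airflow / Test Area
AP = 245 cm^3/s / 47 cm^2
AP = 5.2 cm^3/s/cm^2

5.2 cm^3/s/cm^2


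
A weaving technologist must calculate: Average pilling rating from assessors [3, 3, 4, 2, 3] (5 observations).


Formula: Mean = sum / count
Sum = 3 + 3 + 4 + 2 + 3 = 15
Mean = 15 / 5 = 3.0

3.0


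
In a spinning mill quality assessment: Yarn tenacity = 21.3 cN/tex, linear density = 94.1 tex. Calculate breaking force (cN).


Formula: Breaking force = Tenacity * Linear density
F = 21.3 cN/tex * 94.1 tex
F = 2004.33 cN

2004.33 cN


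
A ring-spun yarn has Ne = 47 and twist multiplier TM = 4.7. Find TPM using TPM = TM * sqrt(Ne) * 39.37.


Formula: TPM = TM * sqrt(Ne) * 39.37
Step 1: sqrt(Ne) = sqrt(47) = 6.8557
Step 2: TM * sqrt(Ne) = 4.7 * 6.8557 = 32.2218
Step 3: TPM = 32.2218 * 39.37 = 1269 twists/m

1269 twists/m


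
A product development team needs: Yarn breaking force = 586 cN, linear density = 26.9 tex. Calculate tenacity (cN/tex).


Formula: Tenacity = Breaking force / Linear density
Tenacity = 586 cN / 26.9 tex
Tenacity = 21.78 cN/tex

21.78 cN/tex


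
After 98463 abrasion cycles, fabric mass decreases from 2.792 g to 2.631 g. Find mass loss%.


Formula: Mass loss% = ((m_before - m_after) / m_before) * 100
Step 1: Mass loss = 2.792 - 2.631 = 0.161 g
Step 2: Ratio = 0.161 / 2.792 = 0.0576648
Step 3: Mass loss% = 0.0576648 * 100 = 5.76648% ≈ 5.77%

5.77%


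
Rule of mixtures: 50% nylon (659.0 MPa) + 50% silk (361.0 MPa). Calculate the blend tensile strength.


Formula: Blend property = (fraction_A * property_A) + (fraction_B * property_B)
Step 1: Contribution A = 50/100 * 659.0 MPa = 329.5 MPa
Step 2: Contribution B = 50/100 * 361.0 MPa = 180.5 MPa
Step 3: Blend tensile strength = 329.5 + 180.5 = 510.0 MPa

510.0 MPa


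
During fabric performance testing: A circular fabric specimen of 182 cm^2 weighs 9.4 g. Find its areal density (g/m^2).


Formula: GSM = mass_g / area_m2
Step 1: Convert area: 182 cm^2 = 182 / 10000 = 0.0182 m^2
Step 2: GSM = 9.4 g / 0.0182 m^2 = 516.5 g/m^2

516.5 g/m^2


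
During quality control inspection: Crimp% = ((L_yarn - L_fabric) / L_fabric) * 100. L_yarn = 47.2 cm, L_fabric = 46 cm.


Formula: Crimp% = ((L_yarn - L_fabric) / L_fabric) * 100
Step 1: Extension = 47.2 - 46 = 1.2 cm
Step 2: Crimp% = (1.2 / 46) * 100
Step 3: Crimp% = 0.026087 * 100 = 2.6087% ≈ 2.6%

2.6%


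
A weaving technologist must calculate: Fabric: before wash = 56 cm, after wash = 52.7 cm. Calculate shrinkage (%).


Formula: Shrinkage% = ((L_before - L_after) / L_before) * 100
Step 1: Shrinkage = 56 - 52.7 = 3.3 cm
Step 2: Shrinkage% = (3.3 / 56) * 100
Step 3: Shrinkage% = 0.058929 * 100 = 5.8929% ≈ 5.9%

5.9%


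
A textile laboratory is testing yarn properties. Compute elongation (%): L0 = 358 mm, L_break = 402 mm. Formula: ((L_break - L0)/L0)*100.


Formula: Elongation (%) = ((L_break - L0) / L0) * 100
Step 1: Extension = 402 - 358 = 44 mm
Step 2: Elongation = (44 / 358) * 100
Step 3: Elongation = 0.122905 * 100 = 12.2905% ≈ 12.3%

12.3%


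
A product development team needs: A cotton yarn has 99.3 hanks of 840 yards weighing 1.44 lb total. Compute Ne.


Formula: Ne = hanks / mass_lb
Substituting: Ne = 99.3 / 1.44
Ne = 69.0

69.0 Ne


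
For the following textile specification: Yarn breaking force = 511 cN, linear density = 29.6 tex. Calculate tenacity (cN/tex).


Formula: Tenacity = Breaking force / Linear density
Tenacity = 511 cN / 29.6 tex
Tenacity = 17.26 cN/tex

17.26 cN/tex


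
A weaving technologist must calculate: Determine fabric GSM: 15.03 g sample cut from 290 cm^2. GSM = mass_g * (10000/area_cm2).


Formula: GSM = mass_g / area_m2
Step 1: Convert area: 290 cm^2 = 290 / 10000 = 0.029 m^2
Step 2: GSM = 15.03 g / 0.029 m^2 = 518.3 g/m^2

518.3 g/m^2


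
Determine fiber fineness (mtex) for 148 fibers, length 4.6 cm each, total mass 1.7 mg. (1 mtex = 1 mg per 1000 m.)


Formula: fineness (mtex) = mass (mg) / total length (km) = (mass_mg / total_length_m) * 1000
Step 1: Convert fiber length: 4.6 cm = 0.046 m
Step 2: Total fiber length = 148 * 0.046 = 6.808 m
Step 3: Linear density = 1.7 mg / 6.808 m = 0.2497 mg/m
Step 4: fineness = 0.2497 * 1000 = 249.7 mtex

249.7 mtex


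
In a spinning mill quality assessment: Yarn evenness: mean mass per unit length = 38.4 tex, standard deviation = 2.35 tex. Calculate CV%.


Formula: CV% = (standard deviation / mean) * 100
Step 1: Ratio = 2.35 / 38.4 = 0.061198
Step 2: CV% = 0.061198 * 100 = 6.1198% ≈ 6.1%

6.1%


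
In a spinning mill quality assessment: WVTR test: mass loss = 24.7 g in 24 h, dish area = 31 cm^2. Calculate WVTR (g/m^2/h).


Formula: WVTR = mass_loss / (area * time)
Step 1: Convert area: 31 cm^2 = 0.0031 m^2
Step 2: WVTR = 24.7 g / (0.0031 m^2 * 24 h)
Step 3: WVTR = 24.7 / 0.0744 = 332.0 g/m^2/h

332.0 g/m^2/h


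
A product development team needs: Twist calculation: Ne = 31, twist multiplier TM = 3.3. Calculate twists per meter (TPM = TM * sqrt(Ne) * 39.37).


Formula: TPM = TM * sqrt(Ne) * 39.37
Step 1: sqrt(Ne) = sqrt(31) = 5.5678
Step 2: TM * sqrt(Ne) = 3.3 * 5.5678 = 18.3737
Step 3: TPM = 18.3737 * 39.37 = 723 twists/m

723 twists/m


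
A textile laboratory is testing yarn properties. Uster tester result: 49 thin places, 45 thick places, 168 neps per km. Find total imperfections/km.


Formula: Total = thin places + thick places + neps
Total = 49 + 45 + 168
Total = 262 imperfections/km

262 imperfections/km


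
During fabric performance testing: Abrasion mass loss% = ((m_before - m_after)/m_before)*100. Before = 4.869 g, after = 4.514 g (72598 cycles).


Formula: Mass loss% = ((m_before - m_after) / m_before) * 100
Step 1: Mass loss = 4.869 - 4.514 = 0.355 g
Step 2: Ratio = 0.355 / 4.869 = 0.0729102
Step 3: Mass loss% = 0.0729102 * 100 = 7.29102% ≈ 7.29%

7.29%


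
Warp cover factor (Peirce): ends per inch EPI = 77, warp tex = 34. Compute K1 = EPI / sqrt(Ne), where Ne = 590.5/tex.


Formula: K1 = EPI / sqrt(Ne), with Ne = 590.5 / tex_warp
Step 1: Ne = 590.5 / 34 = 17.368
Step 2: sqrt(Ne) = sqrt(17.368) = 4.1675
Step 3: K1 = 77 / 4.1675 = 18.5

18.5


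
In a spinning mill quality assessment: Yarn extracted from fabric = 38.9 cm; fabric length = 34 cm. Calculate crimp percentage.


Formula: Crimp% = ((L_yarn - L_fabric) / L_fabric) * 100
Step 1: Extension = 38.9 - 34 = 4.9 cm
Step 2: Crimp% = (4.9 / 34) * 100
Step 3: Crimp% = 0.144118 * 100 = 14.4118% ≈ 14.4%

14.4%


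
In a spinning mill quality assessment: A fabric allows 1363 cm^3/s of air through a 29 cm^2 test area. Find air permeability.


Formula: Air Permeability = Airflow / Test Area
AP = 1363 cm^3/s / 29 cm^2
AP = 47.0 cm^3/s/cm^2

47.0 cm^3/s/cm^2


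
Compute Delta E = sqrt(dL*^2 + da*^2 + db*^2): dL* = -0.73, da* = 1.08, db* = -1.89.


Formula: Delta E = sqrt(dL*^2 + da*^2 + db*^2)
Step 1: dL*^2 = (-0.73)^2 = 0.5329
Step 2: da*^2 = 1.08^2 = 1.1664
Step 3: db*^2 = (-1.89)^2 = 3.5721
Step 4: Sum = 0.5329 + 1.1664 + 3.5721 = 5.2714
Step 5: Delta E = sqrt(5.2714) = 2.3

2.3 Delta E


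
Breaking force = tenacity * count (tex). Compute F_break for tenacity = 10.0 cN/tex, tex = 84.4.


Formula: Breaking force = Tenacity * Linear density
F = 10.0 cN/tex * 84.4 tex
F = 844.00 cN

844.00 cN


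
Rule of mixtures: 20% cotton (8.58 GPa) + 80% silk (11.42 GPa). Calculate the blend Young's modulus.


Formula: Blend property = (fraction_A * property_A) + (fraction_B * property_B)
Step 1: Contribution A = 20/100 * 8.58 GPa = 1.716 GPa
Step 2: Contribution B = 80/100 * 11.42 GPa = 9.136 GPa
Step 3: Blend Young's modulus = 1.716 + 9.136 = 10.852 GPa

10.852 GPa


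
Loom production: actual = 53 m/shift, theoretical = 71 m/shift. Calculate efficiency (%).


Formula: Efficiency% = (Actual output / Theoretical output) * 100
Efficiency% = (53 / 71) * 100
Efficiency% = 0.746479 * 100 = 74.6479% ≈ 74.6%

74.6%


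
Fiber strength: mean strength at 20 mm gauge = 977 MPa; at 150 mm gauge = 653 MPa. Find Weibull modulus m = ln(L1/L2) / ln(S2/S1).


Formula: m = ln(L1/L2) / ln(S2/S1)
Step 1: ln(L1/L2) = ln(20/150) = -2.01490
Step 2: S2/S1 = 653/977 = 0.66837
Step 3: ln(S2/S1) = ln(0.66837) = -0.40291
Step 4: m = -2.01490 / -0.40291 = 5.00

5.00 (Weibull m)


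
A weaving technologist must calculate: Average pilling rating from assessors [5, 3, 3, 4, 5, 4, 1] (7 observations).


Formula: Mean = sum / count
Sum = 5 + 3 + 3 + 4 + 5 + 4 + 1 = 25
Mean = 25 / 7 = 3.6

3.6


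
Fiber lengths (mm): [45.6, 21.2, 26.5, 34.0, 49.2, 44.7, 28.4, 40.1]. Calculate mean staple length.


Formula: Mean = sum of lengths / count
Sum = 45.6 + 21.2 + 26.5 + 34.0 + 49.2 + 44.7 + 28.4 + 40.1
Sum = 289.7 mm
Mean = 289.7 / 8 = 36.21 mm

36.21 mm


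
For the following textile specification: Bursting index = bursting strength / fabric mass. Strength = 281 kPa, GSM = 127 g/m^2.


Formula: Bursting Index = Bursting Strength / Fabric GSM
BI = 281 kPa / 127 g/m^2
BI = 2.213 kPa/(g/m^2)

2.213 kPa/(g/m^2)


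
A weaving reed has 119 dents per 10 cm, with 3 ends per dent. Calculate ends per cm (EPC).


Formula: EPC = (dents per 10 cm * ends per dent) / 10
Step 1: Total ends per 10 cm = 119 * 3 = 357
Step 2: EPC = 357 / 10 = 35.7 ends/cm

35.7 ends/cm


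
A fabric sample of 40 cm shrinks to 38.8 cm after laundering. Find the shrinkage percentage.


Formula: Shrinkage% = ((L_before - L_after) / L_before) * 100
Step 1: Shrinkage = 40 - 38.8 = 1.2 cm
Step 2: Shrinkage% = (1.2 / 40) * 100
Step 3: Shrinkage% = 0.03 * 100 = 3.0%

3.0%


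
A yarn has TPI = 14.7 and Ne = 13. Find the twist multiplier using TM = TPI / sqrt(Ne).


Formula: TM = TPI / sqrt(Ne)
Step 1: sqrt(Ne) = sqrt(13) = 3.6056
Step 2: TM = 14.7 / 3.6056 = 4.08

4.08 TM


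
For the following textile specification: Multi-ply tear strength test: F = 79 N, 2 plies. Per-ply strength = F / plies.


Formula: Per-ply strength = Total force / Number of plies
Per-ply = 79 N / 2
Per-ply = 39.5 N

39.5 N


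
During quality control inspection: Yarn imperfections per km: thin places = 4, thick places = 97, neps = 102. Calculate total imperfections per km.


Formula: Total = thin places + thick places + neps
Total = 4 + 97 + 102
Total = 203 imperfections/km

203 imperfections/km


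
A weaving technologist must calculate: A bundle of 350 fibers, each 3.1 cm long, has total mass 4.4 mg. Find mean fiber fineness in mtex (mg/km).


Formula: fineness (mtex) = mass (mg) / total length (km) = (mass_mg / total_length_m) * 1000
Step 1: Convert fiber length: 3.1 cm = 0.031 m
Step 2: Total fiber length = 350 * 0.031 = 10.85 m
Step 3: Linear density = 4.4 mg / 10.85 m = 0.4055 mg/m
Step 4: fineness = 0.4055 * 1000 = 405.5 mtex

405.5 mtex


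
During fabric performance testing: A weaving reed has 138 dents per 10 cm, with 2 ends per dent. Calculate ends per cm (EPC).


Formula: EPC = (dents per 10 cm * ends per dent) / 10
Step 1: Total ends per 10 cm = 138 * 2 = 276
Step 2: EPC = 276 / 10 = 27.6 ends/cm

27.6 ends/cm


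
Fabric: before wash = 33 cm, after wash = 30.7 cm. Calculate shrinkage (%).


Formula: Shrinkage% = ((L_before - L_after) / L_before) * 100
Step 1: Shrinkage = 33 - 30.7 = 2.3 cm
Step 2: Shrinkage% = (2.3 / 33) * 100
Step 3: Shrinkage% = 0.069697 * 100 = 6.9697% ≈ 7.0%

7.0%


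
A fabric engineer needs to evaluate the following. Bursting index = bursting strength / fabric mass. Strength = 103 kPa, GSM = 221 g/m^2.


Formula: Bursting Index = Bursting Strength / Fabric GSM
BI = 103 kPa / 221 g/m^2
BI = 0.466 kPa/(g/m^2)

0.466 kPa/(g/m^2)


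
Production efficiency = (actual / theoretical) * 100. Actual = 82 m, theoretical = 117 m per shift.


Formula: Efficiency% = (Actual output / Theoretical output) * 100
Efficiency% = (82 / 117) * 100
Efficiency% = 0.700855 * 100 = 70.0855% ≈ 70.1%

70.1%


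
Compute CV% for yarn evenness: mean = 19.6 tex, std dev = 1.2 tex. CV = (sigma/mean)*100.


Formula: CV% = (standard deviation / mean) * 100
Step 1: Ratio = 1.2 / 19.6 = 0.061224
Step 2: CV% = 0.061224 * 100 = 6.1224% ≈ 6.1%

6.1%


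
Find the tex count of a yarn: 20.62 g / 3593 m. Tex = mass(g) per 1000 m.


Formula: Tex = (mass_g / length_m) * 1000
Substituting: Tex = (20.62 / 3593) * 1000
Intermediate: 20.62 / 3593 = 0.00573894 g/m
Tex = 0.00573894 * 1000 = 5.74 tex

5.74 tex


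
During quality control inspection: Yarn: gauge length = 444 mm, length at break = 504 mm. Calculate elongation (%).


Formula: Elongation (%) = ((L_break - L0) / L0) * 100
Step 1: Extension = 504 - 444 = 60 mm
Step 2: Elongation = (60 / 444) * 100
Step 3: Elongation = 0.135135 * 100 = 13.5135% ≈ 13.5%

13.5%


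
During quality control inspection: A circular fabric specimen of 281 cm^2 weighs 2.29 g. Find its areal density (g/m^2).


Formula: GSM = mass_g / area_m2
Step 1: Convert area: 281 cm^2 = 281 / 10000 = 0.0281 m^2
Step 2: GSM = 2.29 g / 0.0281 m^2 = 81.5 g/m^2

81.5 g/m^2


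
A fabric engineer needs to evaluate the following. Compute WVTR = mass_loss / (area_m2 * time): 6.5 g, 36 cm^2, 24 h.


Formula: WVTR = mass_loss / (area * time)
Step 1: Convert area: 36 cm^2 = 0.0036 m^2
Step 2: WVTR = 6.5 g / (0.0036 m^2 * 24 h)
Step 3: WVTR = 6.5 / 0.0864 = 75.2 g/m^2/h

75.2 g/m^2/h


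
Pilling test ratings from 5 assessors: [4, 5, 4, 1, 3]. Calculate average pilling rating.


Formula: Mean = sum / count
Sum = 4 + 5 + 4 + 1 + 3 = 17
Mean = 17 / 5 = 3.4

3.4


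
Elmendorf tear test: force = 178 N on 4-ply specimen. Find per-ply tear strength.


Formula: Per-ply strength = Total force / Number of plies
Per-ply = 178 N / 4
Per-ply = 44.5 N

44.5 N


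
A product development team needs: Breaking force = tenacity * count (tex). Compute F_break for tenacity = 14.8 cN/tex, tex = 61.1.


Formula: Breaking force = Tenacity * Linear density
F = 14.8 cN/tex * 61.1 tex
F = 904.28 cN

904.28 cN


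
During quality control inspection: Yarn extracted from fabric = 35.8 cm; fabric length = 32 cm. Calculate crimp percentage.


Formula: Crimp% = ((L_yarn - L_fabric) / L_fabric) * 100
Step 1: Extension = 35.8 - 32 = 3.8 cm
Step 2: Crimp% = (3.8 / 32) * 100
Step 3: Crimp% = 0.11875 * 100 = 11.875% ≈ 11.9%

11.9%


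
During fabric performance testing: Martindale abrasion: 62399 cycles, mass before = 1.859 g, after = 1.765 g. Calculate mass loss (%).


Formula: Mass loss% = ((m_before - m_after) / m_before) * 100
Step 1: Mass loss = 1.859 - 1.765 = 0.094 g
Step 2: Ratio = 0.094 / 1.859 = 0.0505648
Step 3: Mass loss% = 0.0505648 * 100 = 5.05648% ≈ 5.06%

5.06%


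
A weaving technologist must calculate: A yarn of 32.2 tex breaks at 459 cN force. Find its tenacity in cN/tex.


Formula: Tenacity = Breaking force / Linear density
Tenacity = 459 cN / 32.2 tex
Tenacity = 14.25 cN/tex

14.25 cN/tex


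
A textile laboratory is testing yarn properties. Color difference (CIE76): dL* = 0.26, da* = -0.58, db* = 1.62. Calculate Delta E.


Formula: Delta E = sqrt(dL*^2 + da*^2 + db*^2)
Step 1: dL*^2 = 0.26^2 = 0.0676
Step 2: da*^2 = (-0.58)^2 = 0.3364
Step 3: db*^2 = 1.62^2 = 2.6244
Step 4: Sum = 0.0676 + 0.3364 + 2.6244 = 3.0284
Step 5: Delta E = sqrt(3.0284) = 1.74

1.74 Delta E


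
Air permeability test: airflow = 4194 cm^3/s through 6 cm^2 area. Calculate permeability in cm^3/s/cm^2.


Formula: Air Permeability = Airflow / Test Area
AP = 4194 cm^3/s / 6 cm^2
AP = 699.0 cm^3/s/cm^2

699.0 cm^3/s/cm^2


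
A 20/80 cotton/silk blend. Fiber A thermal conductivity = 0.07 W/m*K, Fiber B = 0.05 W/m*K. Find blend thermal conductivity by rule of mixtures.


Formula: Blend property = (fraction_A * property_A) + (fraction_B * property_B)
Step 1: Contribution A = 20/100 * 0.07 W/m*K = 0.014 W/m*K
Step 2: Contribution B = 80/100 * 0.05 W/m*K = 0.04 W/m*K
Step 3: Blend thermal conductivity = 0.014 + 0.04 = 0.054 W/m*K

0.054 W/m*K


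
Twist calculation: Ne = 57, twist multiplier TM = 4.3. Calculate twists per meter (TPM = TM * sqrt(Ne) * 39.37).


Formula: TPM = TM * sqrt(Ne) * 39.37
Step 1: sqrt(Ne) = sqrt(57) = 7.5498
Step 2: TM * sqrt(Ne) = 4.3 * 7.5498 = 32.4641
Step 3: TPM = 32.4641 * 39.37 = 1278 twists/m

1278 twists/m


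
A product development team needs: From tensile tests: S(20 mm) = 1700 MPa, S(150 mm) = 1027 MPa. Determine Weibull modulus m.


Formula: m = ln(L1/L2) / ln(S2/S1)
Step 1: ln(L1/L2) = ln(20/150) = -2.01490
Step 2: S2/S1 = 1027/1700 = 0.60412
Step 3: ln(S2/S1) = ln(0.60412) = -0.50398
Step 4: m = -2.01490 / -0.50398 = 4.00

4.00 (Weibull m)


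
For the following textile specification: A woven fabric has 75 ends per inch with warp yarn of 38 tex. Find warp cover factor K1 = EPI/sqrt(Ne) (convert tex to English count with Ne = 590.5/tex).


Formula: K1 = EPI / sqrt(Ne), with Ne = 590.5 / tex_warp
Step 1: Ne = 590.5 / 38 = 15.539
Step 2: sqrt(Ne) = sqrt(15.539) = 3.942
Step 3: K1 = 75 / 3.942 = 19.0

19.0


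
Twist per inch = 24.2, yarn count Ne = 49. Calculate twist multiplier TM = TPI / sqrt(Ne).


Formula: TM = TPI / sqrt(Ne)
Step 1: sqrt(Ne) = sqrt(49) = 7
Step 2: TM = 24.2 / 7 = 3.46

3.46 TM


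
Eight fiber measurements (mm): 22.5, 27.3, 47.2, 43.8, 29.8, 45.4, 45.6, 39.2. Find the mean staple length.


Formula: Mean = sum of lengths / count
Sum = 22.5 + 27.3 + 47.2 + 43.8 + 29.8 + 45.4 + 45.6 + 39.2
Sum = 300.8 mm
Mean = 300.8 / 8 = 37.60 mm

37.60 mm


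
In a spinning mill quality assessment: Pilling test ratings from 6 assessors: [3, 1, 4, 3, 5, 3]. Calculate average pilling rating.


Formula: Mean = sum / count
Sum = 3 + 1 + 4 + 3 + 5 + 3 = 19
Mean = 19 / 6 = 3.2

3.2


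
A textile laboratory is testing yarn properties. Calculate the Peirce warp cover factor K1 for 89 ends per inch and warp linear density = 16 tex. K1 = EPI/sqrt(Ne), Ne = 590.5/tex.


Formula: K1 = EPI / sqrt(Ne), with Ne = 590.5 / tex_warp
Step 1: Ne = 590.5 / 16 = 36.906
Step 2: sqrt(Ne) = sqrt(36.906) = 6.075
Step 3: K1 = 89 / 6.075 = 14.7

14.7


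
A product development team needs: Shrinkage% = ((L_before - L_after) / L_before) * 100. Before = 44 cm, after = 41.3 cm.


Formula: Shrinkage% = ((L_before - L_after) / L_before) * 100
Step 1: Shrinkage = 44 - 41.3 = 2.7 cm
Step 2: Shrinkage% = (2.7 / 44) * 100
Step 3: Shrinkage% = 0.061364 * 100 = 6.1364% ≈ 6.1%

6.1%


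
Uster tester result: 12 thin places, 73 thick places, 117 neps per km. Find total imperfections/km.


Formula: Total = thin places + thick places + neps
Total = 12 + 73 + 117
Total = 202 imperfections/km

202 imperfections/km


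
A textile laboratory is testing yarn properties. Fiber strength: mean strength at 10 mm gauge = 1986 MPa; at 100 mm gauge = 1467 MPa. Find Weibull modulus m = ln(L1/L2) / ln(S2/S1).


Formula: m = ln(L1/L2) / ln(S2/S1)
Step 1: ln(L1/L2) = ln(10/100) = -2.30259
Step 2: S2/S1 = 1467/1986 = 0.73867
Step 3: ln(S2/S1) = ln(0.73867) = -0.30290
Step 4: m = -2.30259 / -0.30290 = 7.60

7.60 (Weibull m)


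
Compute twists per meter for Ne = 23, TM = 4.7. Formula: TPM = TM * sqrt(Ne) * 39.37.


Formula: TPM = TM * sqrt(Ne) * 39.37
Step 1: sqrt(Ne) = sqrt(23) = 4.7958
Step 2: TM * sqrt(Ne) = 4.7 * 4.7958 = 22.5403
Step 3: TPM = 22.5403 * 39.37 = 887 twists/m

887 twists/m


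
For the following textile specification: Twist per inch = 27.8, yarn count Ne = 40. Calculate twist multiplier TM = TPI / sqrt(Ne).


Formula: TM = TPI / sqrt(Ne)
Step 1: sqrt(Ne) = sqrt(40) = 6.3246
Step 2: TM = 27.8 / 6.3246 = 4.40

4.40 TM


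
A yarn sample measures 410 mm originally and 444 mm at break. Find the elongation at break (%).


Formula: Elongation (%) = ((L_break - L0) / L0) * 100
Step 1: Extension = 444 - 410 = 34 mm
Step 2: Elongation = (34 / 410) * 100
Step 3: Elongation = 0.082927 * 100 = 8.2927% ≈ 8.3%

8.3%


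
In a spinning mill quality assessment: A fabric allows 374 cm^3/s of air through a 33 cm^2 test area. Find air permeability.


Formula: Air Permeability = Airflow / Test Area
AP = 374 cm^3/s / 33 cm^2
AP = 11.3 cm^3/s/cm^2

11.3 cm^3/s/cm^2


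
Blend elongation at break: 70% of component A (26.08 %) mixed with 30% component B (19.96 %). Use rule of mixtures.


Formula: Blend property = (fraction_A * property_A) + (fraction_B * property_B)
Step 1: Contribution A = 70/100 * 26.08 % = 18.256 %
Step 2: Contribution B = 30/100 * 19.96 % = 5.988 %
Step 3: Blend elongation at break = 18.256 + 5.988 = 24.244 %

24.244 %


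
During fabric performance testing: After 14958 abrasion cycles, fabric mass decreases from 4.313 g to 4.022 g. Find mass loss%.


Formula: Mass loss% = ((m_before - m_after) / m_before) * 100
Step 1: Mass loss = 4.313 - 4.022 = 0.291 g
Step 2: Ratio = 0.291 / 4.313 = 0.0674704
Step 3: Mass loss% = 0.0674704 * 100 = 6.74704% ≈ 6.75%

6.75%


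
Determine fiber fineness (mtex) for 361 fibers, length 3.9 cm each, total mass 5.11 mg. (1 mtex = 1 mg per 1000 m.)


Formula: fineness (mtex) = mass (mg) / total length (km) = (mass_mg / total_length_m) * 1000
Step 1: Convert fiber length: 3.9 cm = 0.039 m
Step 2: Total fiber length = 361 * 0.039 = 14.079 m
Step 3: Linear density = 5.11 mg / 14.079 m = 0.3630 mg/m
Step 4: fineness = 0.3630 * 1000 = 363.0 mtex

363.0 mtex
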